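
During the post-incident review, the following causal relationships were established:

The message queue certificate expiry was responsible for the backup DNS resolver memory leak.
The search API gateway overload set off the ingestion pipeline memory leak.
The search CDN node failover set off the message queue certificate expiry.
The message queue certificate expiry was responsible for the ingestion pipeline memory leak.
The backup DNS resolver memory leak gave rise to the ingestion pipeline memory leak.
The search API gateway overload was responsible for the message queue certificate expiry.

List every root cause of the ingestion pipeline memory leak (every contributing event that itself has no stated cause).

Tracing upstream from the ingestion pipeline memory leak: the ingestion pipeline memory leak ← the message queue certificate expiry ← the search CDN node failover.
A separate upstream branch: the ingestion pipeline memory leak ← the search API gateway overload.
Each of those chain origins has no stated cause.

the search API gateway overload, the search CDN node failover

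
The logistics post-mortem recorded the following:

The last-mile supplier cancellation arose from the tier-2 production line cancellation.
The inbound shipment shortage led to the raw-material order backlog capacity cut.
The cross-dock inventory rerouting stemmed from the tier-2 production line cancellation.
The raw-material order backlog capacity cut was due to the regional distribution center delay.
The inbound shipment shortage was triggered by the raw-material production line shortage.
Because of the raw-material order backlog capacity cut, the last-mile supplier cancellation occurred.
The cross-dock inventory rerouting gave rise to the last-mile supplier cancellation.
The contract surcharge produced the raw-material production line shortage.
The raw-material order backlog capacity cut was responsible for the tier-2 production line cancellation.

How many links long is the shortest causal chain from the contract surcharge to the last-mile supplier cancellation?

4

Shortest chain: the contract surcharge → the raw-material production line shortage → the inbound shipment shortage → the raw-material order backlog capacity cut → the last-mile supplier cancellation.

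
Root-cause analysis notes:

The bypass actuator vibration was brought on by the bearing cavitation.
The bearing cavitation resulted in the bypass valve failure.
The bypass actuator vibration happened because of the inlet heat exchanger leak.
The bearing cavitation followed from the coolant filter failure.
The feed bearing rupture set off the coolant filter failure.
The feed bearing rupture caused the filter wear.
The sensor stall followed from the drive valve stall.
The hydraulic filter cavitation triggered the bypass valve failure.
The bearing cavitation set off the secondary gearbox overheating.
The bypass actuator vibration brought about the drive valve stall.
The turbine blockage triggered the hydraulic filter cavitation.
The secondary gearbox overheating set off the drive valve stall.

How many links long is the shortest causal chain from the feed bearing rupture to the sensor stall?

Shortest chain: the feed bearing rupture → the coolant filter failure → the bearing cavitation → the secondary gearbox overheating → the drive valve stall → the sensor stall.

5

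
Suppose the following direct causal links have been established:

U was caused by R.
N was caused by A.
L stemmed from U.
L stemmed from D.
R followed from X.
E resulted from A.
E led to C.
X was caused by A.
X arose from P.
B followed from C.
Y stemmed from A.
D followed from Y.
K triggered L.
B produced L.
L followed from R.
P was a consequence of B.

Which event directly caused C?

E

Upstream contributors include A, but only E feeds directly into C.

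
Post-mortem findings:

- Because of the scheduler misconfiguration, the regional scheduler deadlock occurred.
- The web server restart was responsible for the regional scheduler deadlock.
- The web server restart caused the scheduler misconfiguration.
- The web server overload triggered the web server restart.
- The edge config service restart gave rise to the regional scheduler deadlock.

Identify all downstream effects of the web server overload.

Direct effects: the web server restart.
2 steps out: the scheduler misconfiguration, the regional scheduler deadlock.
Not reachable from it: the edge config service restart.

the regional scheduler deadlock, the scheduler misconfiguration, the web server restart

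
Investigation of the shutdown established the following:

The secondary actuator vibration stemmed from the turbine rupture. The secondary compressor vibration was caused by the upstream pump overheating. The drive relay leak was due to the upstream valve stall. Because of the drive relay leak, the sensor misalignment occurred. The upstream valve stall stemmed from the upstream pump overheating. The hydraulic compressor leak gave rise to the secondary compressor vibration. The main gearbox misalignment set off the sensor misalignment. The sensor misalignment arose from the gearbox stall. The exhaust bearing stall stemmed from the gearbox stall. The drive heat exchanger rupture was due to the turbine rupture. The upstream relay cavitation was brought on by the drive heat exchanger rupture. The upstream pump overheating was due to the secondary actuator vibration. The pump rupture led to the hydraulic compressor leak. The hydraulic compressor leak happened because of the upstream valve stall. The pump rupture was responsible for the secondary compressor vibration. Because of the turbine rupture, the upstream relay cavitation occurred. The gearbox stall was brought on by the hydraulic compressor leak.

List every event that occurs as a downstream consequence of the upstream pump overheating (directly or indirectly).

Direct effects: the upstream valve stall, the secondary compressor vibration.
2 steps out: the hydraulic compressor leak, the drive relay leak.
3 steps out: the gearbox stall, the sensor misalignment.
4 steps out: the exhaust bearing stall.
Not reachable from it: the turbine rupture, the secondary actuator vibration, the pump rupture, the drive heat exchanger rupture, the upstream relay cavitation, the main gearbox misalignment.

the drive relay leak, the exhaust bearing stall, the gearbox stall, the hydraulic compressor leak, the secondary compressor vibration, the sensor misalignment, the upstream valve stall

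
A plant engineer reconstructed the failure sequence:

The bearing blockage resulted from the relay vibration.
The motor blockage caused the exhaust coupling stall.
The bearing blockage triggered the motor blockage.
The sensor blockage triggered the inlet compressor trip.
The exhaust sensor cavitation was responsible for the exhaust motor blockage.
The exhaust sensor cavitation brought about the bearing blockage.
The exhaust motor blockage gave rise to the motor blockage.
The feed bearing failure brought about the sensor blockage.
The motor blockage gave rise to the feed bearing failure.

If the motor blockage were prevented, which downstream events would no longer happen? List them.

Downstream of the motor blockage: the feed bearing failure, the sensor blockage, the inlet compressor trip, the exhaust coupling stall.

the exhaust coupling stall, the feed bearing failure, the inlet compressor trip, the sensor blockage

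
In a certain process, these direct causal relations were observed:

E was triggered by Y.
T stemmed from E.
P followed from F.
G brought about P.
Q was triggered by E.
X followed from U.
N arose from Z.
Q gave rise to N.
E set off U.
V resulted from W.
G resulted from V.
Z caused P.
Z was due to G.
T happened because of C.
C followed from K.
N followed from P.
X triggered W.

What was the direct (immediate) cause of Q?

Upstream contributors include Y, but only E feeds directly into Q.

E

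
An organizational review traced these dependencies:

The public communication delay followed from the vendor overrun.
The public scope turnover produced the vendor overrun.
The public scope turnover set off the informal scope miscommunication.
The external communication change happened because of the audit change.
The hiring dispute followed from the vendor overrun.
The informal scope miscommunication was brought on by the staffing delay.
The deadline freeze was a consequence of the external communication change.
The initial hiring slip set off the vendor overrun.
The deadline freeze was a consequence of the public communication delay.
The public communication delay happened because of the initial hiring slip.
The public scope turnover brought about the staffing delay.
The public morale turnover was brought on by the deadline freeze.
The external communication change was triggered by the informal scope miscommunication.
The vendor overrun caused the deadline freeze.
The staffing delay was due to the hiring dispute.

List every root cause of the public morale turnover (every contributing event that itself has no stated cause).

Tracing upstream from the public morale turnover: the public morale turnover ← the deadline freeze ← the vendor overrun ← the initial hiring slip.
A separate upstream branch: the public morale turnover ← the deadline freeze ← the vendor overrun ← the public scope turnover.
A separate upstream branch: the public morale turnover ← the deadline freeze ← the external communication change ← the audit change.
Each of those chain origins has no stated cause.

the audit change, the initial hiring slip, the public scope turnover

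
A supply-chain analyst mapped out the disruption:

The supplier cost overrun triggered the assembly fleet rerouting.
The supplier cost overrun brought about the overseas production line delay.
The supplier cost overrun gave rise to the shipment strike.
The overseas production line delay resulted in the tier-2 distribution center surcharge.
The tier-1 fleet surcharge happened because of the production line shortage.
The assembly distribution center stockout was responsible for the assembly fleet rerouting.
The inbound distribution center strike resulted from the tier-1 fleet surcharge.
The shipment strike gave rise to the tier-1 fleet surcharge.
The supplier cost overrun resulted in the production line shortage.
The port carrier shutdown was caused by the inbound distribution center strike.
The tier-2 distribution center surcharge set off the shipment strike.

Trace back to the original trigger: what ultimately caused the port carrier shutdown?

the supplier cost overrun

Tracing upstream from the port carrier shutdown: the port carrier shutdown ← the inbound distribution center strike ← the tier-1 fleet surcharge ← the production line shortage ← the supplier cost overrun.
The supplier cost overrun has no stated cause, so it is the root.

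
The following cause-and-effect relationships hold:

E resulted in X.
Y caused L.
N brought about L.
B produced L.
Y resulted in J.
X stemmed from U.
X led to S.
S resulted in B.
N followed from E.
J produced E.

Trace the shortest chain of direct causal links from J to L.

J → E
E → N
N → L
Length: 3 steps.

J → E → N → L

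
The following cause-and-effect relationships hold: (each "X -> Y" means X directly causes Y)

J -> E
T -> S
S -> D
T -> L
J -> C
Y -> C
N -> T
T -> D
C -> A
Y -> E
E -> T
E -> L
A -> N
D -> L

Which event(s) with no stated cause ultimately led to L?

Tracing upstream from L: L ← E ← Y.
A separate upstream branch: L ← E ← J.
Each of those chain origins has no stated cause.

J, Y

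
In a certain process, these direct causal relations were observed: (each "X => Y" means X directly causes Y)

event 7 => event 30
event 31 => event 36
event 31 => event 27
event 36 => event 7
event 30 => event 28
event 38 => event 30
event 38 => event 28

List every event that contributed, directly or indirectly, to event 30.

event 31, event 36, event 38, event 7

Immediate causes of event 30: event 7, event 38.
Further upstream: event 31, event 36.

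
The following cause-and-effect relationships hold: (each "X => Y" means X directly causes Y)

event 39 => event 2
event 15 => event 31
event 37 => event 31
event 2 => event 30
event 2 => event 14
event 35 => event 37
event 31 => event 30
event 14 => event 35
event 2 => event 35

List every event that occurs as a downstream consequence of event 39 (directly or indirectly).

Direct effects: event 2.
2 steps out: event 14, event 35, event 30.
3 steps out: event 37.
4 steps out: event 31.
Not reachable from it: event 15.

event 14, event 2, event 30, event 31, event 35, event 37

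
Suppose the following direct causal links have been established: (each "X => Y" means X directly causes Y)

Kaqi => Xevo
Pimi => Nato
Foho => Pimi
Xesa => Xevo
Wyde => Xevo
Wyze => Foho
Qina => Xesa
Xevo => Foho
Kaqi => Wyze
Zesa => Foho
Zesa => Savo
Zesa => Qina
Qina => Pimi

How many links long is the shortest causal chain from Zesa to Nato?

Shortest chain: Zesa → Qina → Pimi → Nato.

3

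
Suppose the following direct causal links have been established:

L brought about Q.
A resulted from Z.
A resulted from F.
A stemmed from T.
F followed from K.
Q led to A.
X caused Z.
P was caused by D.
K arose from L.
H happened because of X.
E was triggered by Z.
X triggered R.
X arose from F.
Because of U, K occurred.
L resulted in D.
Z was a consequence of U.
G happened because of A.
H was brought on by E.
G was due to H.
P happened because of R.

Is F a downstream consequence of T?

T leads to A, G; F is not among them.

No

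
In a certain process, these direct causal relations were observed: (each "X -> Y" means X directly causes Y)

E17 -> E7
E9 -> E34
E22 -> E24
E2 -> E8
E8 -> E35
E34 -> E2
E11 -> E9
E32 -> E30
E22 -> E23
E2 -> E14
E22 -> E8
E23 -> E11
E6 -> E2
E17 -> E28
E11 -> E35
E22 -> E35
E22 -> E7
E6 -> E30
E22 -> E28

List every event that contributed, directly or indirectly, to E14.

Immediate cause of E14: E2.
Further upstream: E22, E23, E11, E9, E34, E6.

E11, E2, E22, E23, E34, E6, E9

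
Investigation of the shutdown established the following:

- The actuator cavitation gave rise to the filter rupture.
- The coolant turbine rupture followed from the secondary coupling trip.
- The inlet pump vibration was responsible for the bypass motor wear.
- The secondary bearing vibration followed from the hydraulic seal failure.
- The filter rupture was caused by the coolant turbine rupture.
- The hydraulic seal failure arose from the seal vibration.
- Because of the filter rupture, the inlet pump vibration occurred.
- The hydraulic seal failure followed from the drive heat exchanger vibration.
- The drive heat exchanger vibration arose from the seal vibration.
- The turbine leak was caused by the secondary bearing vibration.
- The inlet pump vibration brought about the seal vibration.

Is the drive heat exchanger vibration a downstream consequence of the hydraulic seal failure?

The hydraulic seal failure leads to the secondary bearing vibration, the turbine leak; the drive heat exchanger vibration is not among them.

No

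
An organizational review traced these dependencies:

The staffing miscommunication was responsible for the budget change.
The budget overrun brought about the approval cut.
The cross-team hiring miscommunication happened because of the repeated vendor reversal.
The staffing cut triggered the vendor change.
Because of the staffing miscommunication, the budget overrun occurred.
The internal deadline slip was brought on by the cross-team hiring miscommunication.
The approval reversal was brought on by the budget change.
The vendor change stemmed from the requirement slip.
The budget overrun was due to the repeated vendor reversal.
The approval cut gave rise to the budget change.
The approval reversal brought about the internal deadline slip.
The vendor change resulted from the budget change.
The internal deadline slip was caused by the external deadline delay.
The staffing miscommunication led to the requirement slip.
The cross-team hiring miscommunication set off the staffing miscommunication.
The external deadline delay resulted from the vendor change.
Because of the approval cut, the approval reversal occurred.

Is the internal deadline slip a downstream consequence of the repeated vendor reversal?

There is a causal chain: the repeated vendor reversal → the cross-team hiring miscommunication → the internal deadline slip.

Yes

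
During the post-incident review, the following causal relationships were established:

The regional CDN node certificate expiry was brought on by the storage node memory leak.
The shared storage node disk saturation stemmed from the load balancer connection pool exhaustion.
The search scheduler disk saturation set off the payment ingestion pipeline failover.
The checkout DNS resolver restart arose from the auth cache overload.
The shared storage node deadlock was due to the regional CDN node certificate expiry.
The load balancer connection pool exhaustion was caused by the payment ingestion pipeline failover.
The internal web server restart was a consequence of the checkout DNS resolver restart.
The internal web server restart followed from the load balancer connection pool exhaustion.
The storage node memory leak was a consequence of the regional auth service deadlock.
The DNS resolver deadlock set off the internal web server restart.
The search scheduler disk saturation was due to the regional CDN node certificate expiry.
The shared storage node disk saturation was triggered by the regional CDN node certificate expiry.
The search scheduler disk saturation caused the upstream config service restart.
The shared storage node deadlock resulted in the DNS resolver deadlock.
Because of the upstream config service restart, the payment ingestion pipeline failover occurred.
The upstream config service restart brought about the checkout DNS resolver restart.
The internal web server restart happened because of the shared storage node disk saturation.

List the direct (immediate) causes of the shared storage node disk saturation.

Upstream contributors include the regional auth service deadlock, the storage node memory leak, the search scheduler disk saturation, the upstream config service restart, the payment ingestion pipeline failover, but only the load balancer connection pool exhaustion, the regional CDN node certificate expiry feed directly into the shared storage node disk saturation.

the load balancer connection pool exhaustion, the regional CDN node certificate expiry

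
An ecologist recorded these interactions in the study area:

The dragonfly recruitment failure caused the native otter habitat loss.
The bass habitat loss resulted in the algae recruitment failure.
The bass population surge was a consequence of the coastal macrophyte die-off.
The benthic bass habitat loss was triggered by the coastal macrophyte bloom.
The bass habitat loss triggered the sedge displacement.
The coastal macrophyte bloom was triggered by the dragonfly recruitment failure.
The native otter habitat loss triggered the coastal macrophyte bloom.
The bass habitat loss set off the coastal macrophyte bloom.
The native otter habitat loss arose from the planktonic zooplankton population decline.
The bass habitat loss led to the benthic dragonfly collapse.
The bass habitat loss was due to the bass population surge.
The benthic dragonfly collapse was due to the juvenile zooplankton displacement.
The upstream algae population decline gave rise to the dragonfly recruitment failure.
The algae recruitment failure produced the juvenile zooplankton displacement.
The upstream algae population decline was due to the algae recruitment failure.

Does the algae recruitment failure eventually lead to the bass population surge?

The algae recruitment failure leads to the upstream algae population decline, the dragonfly recruitment failure, the native otter habitat loss, the coastal macrophyte bloom, the juvenile zooplankton displacement, the benthic dragonfly collapse, the benthic bass habitat loss; the bass population surge is not among them.

No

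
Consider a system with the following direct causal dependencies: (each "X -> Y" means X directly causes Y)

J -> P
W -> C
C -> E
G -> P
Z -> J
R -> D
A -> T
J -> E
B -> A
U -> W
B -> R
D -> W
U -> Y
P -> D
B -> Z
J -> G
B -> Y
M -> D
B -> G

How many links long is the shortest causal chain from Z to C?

Shortest chain: Z → J → P → D → W → C.

5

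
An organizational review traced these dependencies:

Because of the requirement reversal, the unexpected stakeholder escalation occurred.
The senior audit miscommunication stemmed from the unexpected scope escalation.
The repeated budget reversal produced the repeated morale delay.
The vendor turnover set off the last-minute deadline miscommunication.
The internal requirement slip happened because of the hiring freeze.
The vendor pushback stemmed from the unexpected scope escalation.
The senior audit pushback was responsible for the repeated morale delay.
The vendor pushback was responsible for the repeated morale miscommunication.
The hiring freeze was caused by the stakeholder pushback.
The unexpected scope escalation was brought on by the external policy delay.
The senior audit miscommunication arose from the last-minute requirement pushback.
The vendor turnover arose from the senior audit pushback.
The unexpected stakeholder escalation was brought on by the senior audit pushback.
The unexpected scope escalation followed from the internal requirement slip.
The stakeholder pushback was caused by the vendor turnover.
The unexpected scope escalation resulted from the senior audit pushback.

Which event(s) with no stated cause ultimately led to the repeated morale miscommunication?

the external policy delay, the senior audit pushback

Tracing upstream from the repeated morale miscommunication: the repeated morale miscommunication ← the vendor pushback ← the unexpected scope escalation ← the senior audit pushback.
A separate upstream branch: the repeated morale miscommunication ← the vendor pushback ← the unexpected scope escalation ← the external policy delay.
Each of those chain origins has no stated cause.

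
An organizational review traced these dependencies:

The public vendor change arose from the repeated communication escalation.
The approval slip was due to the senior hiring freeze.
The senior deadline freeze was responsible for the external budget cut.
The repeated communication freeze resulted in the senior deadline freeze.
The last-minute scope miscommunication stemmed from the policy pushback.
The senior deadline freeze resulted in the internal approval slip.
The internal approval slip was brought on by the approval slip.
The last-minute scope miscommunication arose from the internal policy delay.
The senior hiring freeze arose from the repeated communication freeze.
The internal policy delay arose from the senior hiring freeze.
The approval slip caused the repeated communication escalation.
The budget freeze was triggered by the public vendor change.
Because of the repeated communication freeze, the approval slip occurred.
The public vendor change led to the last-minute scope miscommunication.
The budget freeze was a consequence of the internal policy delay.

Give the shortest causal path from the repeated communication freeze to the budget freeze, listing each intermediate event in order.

the repeated communication freeze → the senior hiring freeze
the senior hiring freeze → the internal policy delay
the internal policy delay → the budget freeze
Length: 3 steps.

the repeated communication freeze → the senior hiring freeze → the internal policy delay → the budget freeze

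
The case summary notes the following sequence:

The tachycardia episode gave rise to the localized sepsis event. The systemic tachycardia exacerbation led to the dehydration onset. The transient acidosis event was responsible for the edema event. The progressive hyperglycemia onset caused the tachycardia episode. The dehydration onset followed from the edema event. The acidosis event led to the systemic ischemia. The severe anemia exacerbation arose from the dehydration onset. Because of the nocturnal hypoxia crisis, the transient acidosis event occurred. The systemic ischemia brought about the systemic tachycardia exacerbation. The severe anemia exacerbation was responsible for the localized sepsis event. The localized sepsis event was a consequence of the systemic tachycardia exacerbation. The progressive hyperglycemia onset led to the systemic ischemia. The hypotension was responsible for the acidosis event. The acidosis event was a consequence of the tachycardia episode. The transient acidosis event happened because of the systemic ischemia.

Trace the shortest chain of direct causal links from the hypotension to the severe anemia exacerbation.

the hypotension → the acidosis event → the systemic ischemia → the systemic tachycardia exacerbation → the dehydration onset → the severe anemia exacerbation

the hypotension → the acidosis event
the acidosis event → the systemic ischemia
the systemic ischemia → the systemic tachycardia exacerbation
the systemic tachycardia exacerbation → the dehydration onset
the dehydration onset → the severe anemia exacerbation
Length: 5 steps.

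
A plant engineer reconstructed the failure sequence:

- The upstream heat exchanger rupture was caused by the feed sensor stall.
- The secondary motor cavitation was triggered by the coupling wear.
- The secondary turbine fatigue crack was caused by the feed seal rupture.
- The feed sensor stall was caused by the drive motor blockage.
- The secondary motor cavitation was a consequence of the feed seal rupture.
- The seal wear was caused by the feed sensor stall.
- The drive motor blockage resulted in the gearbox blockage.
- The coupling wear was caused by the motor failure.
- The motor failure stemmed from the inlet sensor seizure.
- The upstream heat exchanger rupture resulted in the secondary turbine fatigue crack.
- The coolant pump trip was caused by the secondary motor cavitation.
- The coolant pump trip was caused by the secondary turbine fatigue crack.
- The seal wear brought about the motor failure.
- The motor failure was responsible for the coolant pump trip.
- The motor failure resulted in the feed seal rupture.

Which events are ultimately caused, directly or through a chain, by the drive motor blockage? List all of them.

the coolant pump trip, the coupling wear, the feed seal rupture, the feed sensor stall, the gearbox blockage, the motor failure, the seal wear, the secondary motor cavitation, the secondary turbine fatigue crack, the upstream heat exchanger rupture

Direct effects: the feed sensor stall, the gearbox blockage.
2 steps out: the seal wear, the upstream heat exchanger rupture.
3 steps out: the motor failure, the secondary turbine fatigue crack.
4 steps out: the coupling wear, the feed seal rupture, the coolant pump trip.
5 steps out: the secondary motor cavitation.
Not reachable from it: the inlet sensor seizure.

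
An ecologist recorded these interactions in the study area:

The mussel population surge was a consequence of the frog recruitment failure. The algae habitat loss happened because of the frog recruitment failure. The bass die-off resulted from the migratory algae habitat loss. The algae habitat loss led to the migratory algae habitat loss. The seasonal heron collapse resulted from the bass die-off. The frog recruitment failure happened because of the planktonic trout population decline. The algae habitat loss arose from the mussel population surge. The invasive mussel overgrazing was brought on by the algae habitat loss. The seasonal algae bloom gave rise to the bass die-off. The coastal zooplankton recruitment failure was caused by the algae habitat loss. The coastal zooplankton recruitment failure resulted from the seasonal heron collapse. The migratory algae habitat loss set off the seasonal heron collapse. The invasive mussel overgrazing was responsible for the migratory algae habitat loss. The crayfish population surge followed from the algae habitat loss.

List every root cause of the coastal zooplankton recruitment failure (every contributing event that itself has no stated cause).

Tracing upstream from the coastal zooplankton recruitment failure: the coastal zooplankton recruitment failure ← the algae habitat loss ← the frog recruitment failure ← the planktonic trout population decline.
A separate upstream branch: the coastal zooplankton recruitment failure ← the seasonal heron collapse ← the bass die-off ← the seasonal algae bloom.
Each of those chain origins has no stated cause.

the planktonic trout population decline, the seasonal algae bloom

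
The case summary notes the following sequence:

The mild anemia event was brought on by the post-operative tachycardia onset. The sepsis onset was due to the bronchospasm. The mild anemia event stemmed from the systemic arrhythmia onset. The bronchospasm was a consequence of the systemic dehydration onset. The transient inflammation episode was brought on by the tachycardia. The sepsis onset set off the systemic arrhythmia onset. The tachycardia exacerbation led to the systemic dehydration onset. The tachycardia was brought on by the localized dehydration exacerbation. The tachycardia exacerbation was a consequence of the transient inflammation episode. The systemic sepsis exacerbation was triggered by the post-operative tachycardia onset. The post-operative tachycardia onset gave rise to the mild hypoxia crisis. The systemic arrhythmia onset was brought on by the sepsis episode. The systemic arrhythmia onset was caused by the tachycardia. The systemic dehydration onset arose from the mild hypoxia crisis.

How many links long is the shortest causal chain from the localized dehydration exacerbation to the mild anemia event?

Shortest chain: the localized dehydration exacerbation → the tachycardia → the systemic arrhythmia onset → the mild anemia event.

3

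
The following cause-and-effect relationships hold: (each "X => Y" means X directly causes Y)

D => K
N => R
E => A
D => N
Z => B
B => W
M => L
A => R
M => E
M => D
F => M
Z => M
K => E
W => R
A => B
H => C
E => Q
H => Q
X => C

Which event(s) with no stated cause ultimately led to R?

F, Z

Tracing upstream from R: R ← W ← B ← Z.
A separate upstream branch: R ← A ← E ← M ← F.
Each of those chain origins has no stated cause.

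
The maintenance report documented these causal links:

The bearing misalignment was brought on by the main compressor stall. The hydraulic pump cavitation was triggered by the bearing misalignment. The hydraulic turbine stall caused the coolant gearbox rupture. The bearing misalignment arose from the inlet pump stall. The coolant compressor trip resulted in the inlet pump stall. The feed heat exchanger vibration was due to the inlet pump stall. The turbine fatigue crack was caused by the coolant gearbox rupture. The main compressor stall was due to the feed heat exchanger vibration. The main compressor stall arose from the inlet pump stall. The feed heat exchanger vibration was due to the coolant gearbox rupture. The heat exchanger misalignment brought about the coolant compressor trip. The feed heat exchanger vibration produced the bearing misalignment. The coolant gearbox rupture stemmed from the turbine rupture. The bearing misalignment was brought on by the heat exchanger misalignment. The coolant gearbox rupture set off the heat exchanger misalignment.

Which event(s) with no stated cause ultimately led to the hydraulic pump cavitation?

the hydraulic turbine stall, the turbine rupture

Tracing upstream from the hydraulic pump cavitation: the hydraulic pump cavitation ← the bearing misalignment ← the heat exchanger misalignment ← the coolant gearbox rupture ← the turbine rupture.
A separate upstream branch: the hydraulic pump cavitation ← the bearing misalignment ← the heat exchanger misalignment ← the coolant gearbox rupture ← the hydraulic turbine stall.
Each of those chain origins has no stated cause.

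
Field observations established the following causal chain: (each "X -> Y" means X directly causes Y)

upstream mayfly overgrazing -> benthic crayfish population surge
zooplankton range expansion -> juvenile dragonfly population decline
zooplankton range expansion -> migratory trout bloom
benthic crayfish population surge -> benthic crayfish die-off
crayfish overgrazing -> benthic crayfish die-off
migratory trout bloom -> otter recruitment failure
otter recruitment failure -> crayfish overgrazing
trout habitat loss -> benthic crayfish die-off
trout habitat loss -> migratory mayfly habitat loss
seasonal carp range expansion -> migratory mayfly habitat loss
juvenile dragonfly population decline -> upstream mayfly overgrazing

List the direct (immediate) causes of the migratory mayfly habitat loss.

the seasonal carp range expansion, the trout habitat loss

the seasonal carp range expansion, the trout habitat loss → the migratory mayfly habitat loss with nothing further upstream stated.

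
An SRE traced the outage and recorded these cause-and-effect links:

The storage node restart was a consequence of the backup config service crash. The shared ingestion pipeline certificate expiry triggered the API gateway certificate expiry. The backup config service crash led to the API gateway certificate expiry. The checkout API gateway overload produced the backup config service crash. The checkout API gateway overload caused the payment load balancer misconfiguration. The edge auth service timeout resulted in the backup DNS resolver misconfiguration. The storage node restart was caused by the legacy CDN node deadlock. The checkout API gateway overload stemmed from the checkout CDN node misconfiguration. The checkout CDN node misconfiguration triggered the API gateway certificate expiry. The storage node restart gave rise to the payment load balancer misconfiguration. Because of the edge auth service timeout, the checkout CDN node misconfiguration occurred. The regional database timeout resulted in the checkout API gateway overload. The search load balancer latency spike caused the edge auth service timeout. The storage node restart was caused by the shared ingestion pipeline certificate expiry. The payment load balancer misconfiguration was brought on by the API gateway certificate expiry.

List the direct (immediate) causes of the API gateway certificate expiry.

the backup config service crash, the checkout CDN node misconfiguration, the shared ingestion pipeline certificate expiry

Upstream contributors include the search load balancer latency spike, the edge auth service timeout, the regional database timeout, the checkout API gateway overload, but only the backup config service crash, the checkout CDN node misconfiguration, the shared ingestion pipeline certificate expiry feed directly into the API gateway certificate expiry.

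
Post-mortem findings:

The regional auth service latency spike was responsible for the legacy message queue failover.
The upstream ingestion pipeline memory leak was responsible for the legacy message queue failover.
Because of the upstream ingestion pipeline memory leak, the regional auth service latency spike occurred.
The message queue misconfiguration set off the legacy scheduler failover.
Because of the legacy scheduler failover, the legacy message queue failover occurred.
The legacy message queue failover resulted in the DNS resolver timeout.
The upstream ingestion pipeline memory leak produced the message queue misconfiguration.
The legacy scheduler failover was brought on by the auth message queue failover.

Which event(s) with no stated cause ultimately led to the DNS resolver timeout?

Tracing upstream from the DNS resolver timeout: the DNS resolver timeout ← the legacy message queue failover ← the upstream ingestion pipeline memory leak.
A separate upstream branch: the DNS resolver timeout ← the legacy message queue failover ← the legacy scheduler failover ← the auth message queue failover.
Each of those chain origins has no stated cause.

the auth message queue failover, the upstream ingestion pipeline memory leak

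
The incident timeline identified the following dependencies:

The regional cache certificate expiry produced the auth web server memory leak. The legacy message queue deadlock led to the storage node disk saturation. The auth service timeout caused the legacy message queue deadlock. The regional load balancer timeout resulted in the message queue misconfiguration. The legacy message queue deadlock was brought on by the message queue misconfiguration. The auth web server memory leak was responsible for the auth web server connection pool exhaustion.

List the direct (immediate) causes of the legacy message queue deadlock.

the auth service timeout, the message queue misconfiguration

Upstream contributors include the regional load balancer timeout, but only the auth service timeout, the message queue misconfiguration feed directly into the legacy message queue deadlock.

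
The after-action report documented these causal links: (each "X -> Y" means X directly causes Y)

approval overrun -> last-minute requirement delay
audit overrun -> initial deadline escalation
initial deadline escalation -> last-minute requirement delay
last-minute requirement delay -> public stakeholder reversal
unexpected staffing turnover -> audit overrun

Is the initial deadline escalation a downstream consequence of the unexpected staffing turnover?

There is a causal chain: the unexpected staffing turnover → the audit overrun → the initial deadline escalation.

Yes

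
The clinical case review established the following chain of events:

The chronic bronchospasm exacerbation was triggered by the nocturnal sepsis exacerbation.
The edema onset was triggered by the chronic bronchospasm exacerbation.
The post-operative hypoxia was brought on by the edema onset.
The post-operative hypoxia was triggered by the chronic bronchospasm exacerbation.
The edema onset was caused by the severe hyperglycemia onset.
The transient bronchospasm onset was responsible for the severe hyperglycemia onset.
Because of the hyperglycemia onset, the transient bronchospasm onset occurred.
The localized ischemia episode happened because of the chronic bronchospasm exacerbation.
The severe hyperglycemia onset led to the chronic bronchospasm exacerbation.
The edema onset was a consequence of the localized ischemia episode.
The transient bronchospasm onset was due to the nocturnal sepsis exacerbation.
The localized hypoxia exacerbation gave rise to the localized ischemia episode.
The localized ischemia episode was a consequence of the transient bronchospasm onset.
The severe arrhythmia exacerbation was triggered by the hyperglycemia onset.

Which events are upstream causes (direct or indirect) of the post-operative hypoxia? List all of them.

the chronic bronchospasm exacerbation, the edema onset, the hyperglycemia onset, the localized hypoxia exacerbation, the localized ischemia episode, the nocturnal sepsis exacerbation, the severe hyperglycemia onset, the transient bronchospasm onset

Immediate causes of the post-operative hypoxia: the chronic bronchospasm exacerbation, the edema onset.
Further upstream: the localized hypoxia exacerbation, the hyperglycemia onset, the nocturnal sepsis exacerbation, the transient bronchospasm onset, the severe hyperglycemia onset, the localized ischemia episode.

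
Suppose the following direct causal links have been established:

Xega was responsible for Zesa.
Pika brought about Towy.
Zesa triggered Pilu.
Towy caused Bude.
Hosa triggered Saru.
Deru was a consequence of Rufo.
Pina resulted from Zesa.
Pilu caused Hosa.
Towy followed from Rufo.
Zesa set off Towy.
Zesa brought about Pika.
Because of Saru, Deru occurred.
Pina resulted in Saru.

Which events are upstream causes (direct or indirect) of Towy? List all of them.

Immediate causes of Towy: Rufo, Zesa, Pika.
Further upstream: Xega.

Pika, Rufo, Xega, Zesa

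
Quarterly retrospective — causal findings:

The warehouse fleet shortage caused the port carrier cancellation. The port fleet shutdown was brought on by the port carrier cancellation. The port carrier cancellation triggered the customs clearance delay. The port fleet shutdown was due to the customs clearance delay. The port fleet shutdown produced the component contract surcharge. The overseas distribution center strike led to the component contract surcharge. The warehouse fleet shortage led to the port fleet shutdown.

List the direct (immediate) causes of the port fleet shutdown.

the customs clearance delay, the port carrier cancellation, the warehouse fleet shortage

the customs clearance delay, the port carrier cancellation, the warehouse fleet shortage → the port fleet shutdown with nothing further upstream stated.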